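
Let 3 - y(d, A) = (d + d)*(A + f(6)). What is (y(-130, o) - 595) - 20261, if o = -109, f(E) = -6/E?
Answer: -49453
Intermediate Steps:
y(d, A) = 3 - 2*d*(-1 + A) (y(d, A) = 3 - (d + d)*(A - 6/6) = 3 - 2*d*(A - 6*1/6) = 3 - 2*d*(A - 1) = 3 - 2*d*(-1 + A))
(y(-130, o) - 595) - 20261 = ((3 + 2*(-130) - 2*(-109)*(-130)) - 595) - 20261 = ((3 - 260 - 28340) - 595) - 20261 = (-28597 - 595) - 20261 = -29192 - 20261 = -49453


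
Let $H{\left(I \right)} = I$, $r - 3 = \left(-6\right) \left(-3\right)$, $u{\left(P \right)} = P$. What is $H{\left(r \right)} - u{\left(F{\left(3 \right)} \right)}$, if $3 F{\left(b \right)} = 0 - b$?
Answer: $22$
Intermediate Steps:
$F{\left(b \right)} = - \frac{b}{3}$ ($F{\left(b \right)} = \frac{0 - b}{3} = \frac{\left(-1\right) b}{3} = - \frac{b}{3}$)
$r = 21$ ($r = 3 - -18 = 3 + 18 = 21$)
$H{\left(r \right)} - u{\left(F{\left(3 \right)} \right)} = 21 - \left(- \frac{1}{3}\right) 3 = 21 - -1 = 21 + 1 = 22$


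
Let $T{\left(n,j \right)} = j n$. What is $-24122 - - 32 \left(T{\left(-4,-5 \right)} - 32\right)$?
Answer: $-24506$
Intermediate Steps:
$-24122 - - 32 \left(T{\left(-4,-5 \right)} - 32\right) = -24122 - - 32 \left(\left(-5\right) \left(-4\right) - 32\right) = -24122 - - 32 \left(20 - 32\right) = -24122 - \left(-32\right) \left(-12\right) = -24122 - 384 = -24506$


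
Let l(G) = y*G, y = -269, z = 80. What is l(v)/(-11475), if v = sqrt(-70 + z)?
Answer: 269*sqrt(10)/11475 ≈ 0.074131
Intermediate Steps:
v = sqrt(10) (v = sqrt(-70 + 80) = sqrt(10) ≈ 3.1623)
l(G) = -269*G
l(v)/(-11475) = -269*sqrt(10)/(-11475) = -269*sqrt(10)*(-1/11475) = 269*sqrt(10)/11475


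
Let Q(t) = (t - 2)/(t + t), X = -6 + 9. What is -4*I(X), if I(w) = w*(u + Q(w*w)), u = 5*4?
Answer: -734/3 ≈ -244.67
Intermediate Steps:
X = 3
u = 20
Q(t) = (-2 + t)/(2*t) (Q(t) = (-2 + t)/((2*t)) = (-2 + t)*(1/(2*t)) = (-2 + t)/(2*t))
I(w) = w*(20 + (-2 + w²)/(2*w²)) (I(w) = w*(20 + (-2 + w*w)/(2*((w*w)))) = w*(20 + (-2 + w²)/(2*(w²))) = w*(20 + (-2 + w²)/(2*w²)))
-4*I(X) = -4*(-1/3 + (41/2)*3) = -4*(-1*⅓ + 123/2) = -4*(-⅓ + 123/2) = -4*367/6 = -734/3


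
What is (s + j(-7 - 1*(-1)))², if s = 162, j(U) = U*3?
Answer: 20736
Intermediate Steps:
j(U) = 3*U
(s + j(-7 - 1*(-1)))² = (162 + 3*(-7 - 1*(-1)))² = (162 + 3*(-7 + 1))² = (162 + 3*(-6))² = (162 - 18)² = 144² = 20736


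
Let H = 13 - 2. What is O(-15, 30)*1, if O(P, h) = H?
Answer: 11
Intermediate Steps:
H = 11
O(P, h) = 11
O(-15, 30)*1 = 11*1 = 11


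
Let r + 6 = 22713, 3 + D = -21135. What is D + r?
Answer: 1569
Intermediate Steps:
D = -21138 (D = -3 - 21135 = -21138)
r = 22707 (r = -6 + 22713 = 22707)
D + r = -21138 + 22707 = 1569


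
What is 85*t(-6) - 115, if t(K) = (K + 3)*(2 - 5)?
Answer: 650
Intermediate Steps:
t(K) = -9 - 3*K (t(K) = (3 + K)*(-3) = -9 - 3*K)
85*t(-6) - 115 = 85*(-9 - 3*(-6)) - 115 = 85*(-9 + 18) - 115 = 85*9 - 115 = 765 - 115 = 650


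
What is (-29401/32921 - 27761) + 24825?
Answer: -96685457/32921 ≈ -2936.9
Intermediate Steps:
(-29401/32921 - 27761) + 24825 = -913949282/32921 + 24825 = -96685457/32921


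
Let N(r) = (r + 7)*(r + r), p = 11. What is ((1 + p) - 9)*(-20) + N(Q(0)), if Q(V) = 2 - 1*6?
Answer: -84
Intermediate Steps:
Q(V) = -4 (Q(V) = 2 - 6 = -4)
N(r) = 2*r*(7 + r) (N(r) = (7 + r)*(2*r) = 2*r*(7 + r))
((1 + p) - 9)*(-20) + N(Q(0)) = ((1 + 11) - 9)*(-20) + 2*(-4)*(7 - 4) = (12 - 9)*(-20) + 2*(-4)*3 = 3*(-20) - 24 = -60 - 24 = -84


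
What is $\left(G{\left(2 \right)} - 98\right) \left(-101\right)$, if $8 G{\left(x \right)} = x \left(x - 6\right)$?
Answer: $9999$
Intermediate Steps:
$G{\left(x \right)} = \frac{x \left(-6 + x\right)}{8}$ ($G{\left(x \right)} = \frac{x \left(x - 6\right)}{8} = \frac{x \left(-6 + x\right)}{8}$)
$\left(G{\left(2 \right)} - 98\right) \left(-101\right) = \left(\frac{1}{8} \cdot 2 \left(-6 + 2\right) - 98\right) \left(-101\right) = \left(\frac{1}{8} \cdot 2 \left(-4\right) - 98\right) \left(-101\right) = \left(-1 - 98\right) \left(-101\right) = \left(-99\right) \left(-101\right) = 9999$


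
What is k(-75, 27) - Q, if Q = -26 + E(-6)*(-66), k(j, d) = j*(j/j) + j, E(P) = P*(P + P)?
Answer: 4628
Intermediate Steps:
E(P) = 2*P² (E(P) = P*(2*P) = 2*P²)
k(j, d) = 2*j (k(j, d) = j*1 + j = j + j = 2*j)
Q = -4778 (Q = -26 + (2*(-6)²)*(-66) = -26 + (2*36)*(-66) = -26 + 72*(-66) = -26 - 4752 = -4778)
k(-75, 27) - Q = 2*(-75) - 1*(-4778) = -150 + 4778 = 4628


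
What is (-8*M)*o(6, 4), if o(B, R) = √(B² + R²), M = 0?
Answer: 0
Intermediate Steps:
(-8*M)*o(6, 4) = (-8*0)*√(6² + 4²) = 0*√(36 + 16) = 0*√52 = 0*(2*√13) = 0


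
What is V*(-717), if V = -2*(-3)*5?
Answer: -21510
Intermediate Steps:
V = 30 (V = 6*5 = 30)
V*(-717) = 30*(-717) = -21510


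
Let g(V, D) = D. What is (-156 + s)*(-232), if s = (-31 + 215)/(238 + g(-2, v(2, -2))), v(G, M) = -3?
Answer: 8462432/235 ≈ 36010.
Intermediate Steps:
s = 184/235 (s = (-31 + 215)/(238 - 3) = 184/235 ≈ 0.78298)
(-156 + s)*(-232) = (-156 + 184/235)*(-232) = -36476/235*(-232) = 8462432/235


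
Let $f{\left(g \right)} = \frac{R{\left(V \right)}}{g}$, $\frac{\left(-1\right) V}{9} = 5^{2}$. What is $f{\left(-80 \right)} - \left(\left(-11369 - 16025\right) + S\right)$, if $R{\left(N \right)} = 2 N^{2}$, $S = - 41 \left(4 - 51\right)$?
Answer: $\frac{193611}{8} \approx 24201.0$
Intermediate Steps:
$S = 1927$ ($S = \left(-41\right) \left(-47\right) = 1927$)
$V = -225$ ($V = - 9 \cdot 5^{2} = \left(-9\right) 25 = -225$)
$f{\left(g \right)} = \frac{101250}{g}$ ($f{\left(g \right)} = \frac{2 \left(-225\right)^{2}}{g} = \frac{2 \cdot 50625}{g} = \frac{101250}{g}$)
$f{\left(-80 \right)} - \left(\left(-11369 - 16025\right) + S\right) = \frac{101250}{-80} - \left(\left(-11369 - 16025\right) + 1927\right) = 101250 \left(- \frac{1}{80}\right) - \left(-27394 + 1927\right) = - \frac{10125}{8} - -25467 = - \frac{10125}{8} + 25467 = \frac{193611}{8}$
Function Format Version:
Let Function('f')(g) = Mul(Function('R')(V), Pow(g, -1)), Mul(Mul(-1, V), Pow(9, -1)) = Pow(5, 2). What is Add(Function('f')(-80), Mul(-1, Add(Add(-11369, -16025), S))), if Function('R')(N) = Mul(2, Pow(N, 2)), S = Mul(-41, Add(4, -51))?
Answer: Rational(193611, 8) ≈ 24201.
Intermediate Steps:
S = 1927 (S = Mul(-41, -47) = 1927)
V = -225 (V = Mul(-9, Pow(5, 2)) = Mul(-9, 25) = -225)
Function('f')(g) = Mul(101250, Pow(g, -1)) (Function('f')(g) = Mul(Mul(2, Pow(-225, 2)), Pow(g, -1)) = Mul(Mul(2, 50625), Pow(g, -1)) = Mul(101250, Pow(g, -1)))
Add(Function('f')(-80), Mul(-1, Add(Add(-11369, -16025), S))) = Add(Mul(101250, Pow(-80, -1)), Mul(-1, Add(Add(-11369, -16025), 1927))) = Add(Mul(101250, Rational(-1, 80)), Mul(-1, Add(-27394, 1927))) = Add(Rational(-10125, 8), Mul(-1, -25467)) = Add(Rational(-10125, 8), 25467) = Rational(193611, 8)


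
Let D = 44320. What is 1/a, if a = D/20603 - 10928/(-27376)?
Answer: 35251733/89903369 ≈ 0.39211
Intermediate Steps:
a = 89903369/35251733 (a = 44320/20603 - 10928/(-27376) = 44320*(1/20603) - 10928*(-1/27376) = 44320/20603 + 683/1711 = 89903369/35251733 ≈ 2.5503)
1/a = 1/(89903369/35251733) = 35251733/89903369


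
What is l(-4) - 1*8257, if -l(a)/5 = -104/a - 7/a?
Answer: -33583/4 ≈ -8395.8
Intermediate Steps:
l(a) = 555/a (l(a) = -5*(-104/a - 7/a) = -(-555)/a = 555/a)
l(-4) - 1*8257 = 555/(-4) - 1*8257 = 555*(-¼) - 8257 = -555/4 - 8257 = -33583/4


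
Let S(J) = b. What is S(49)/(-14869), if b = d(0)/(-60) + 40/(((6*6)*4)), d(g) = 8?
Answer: -13/1338210 ≈ -9.7145e-6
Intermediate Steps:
b = 13/90 (b = 8/(-60) + 40/(((6*6)*4)) = 8*(-1/60) + 40/((36*4)) = -2/15 + 40/144 = -2/15 + 40*(1/144) = -2/15 + 5/18 = 13/90 ≈ 0.14444)
S(J) = 13/90
S(49)/(-14869) = (13/90)/(-14869) = (13/90)*(-1/14869) = -13/1338210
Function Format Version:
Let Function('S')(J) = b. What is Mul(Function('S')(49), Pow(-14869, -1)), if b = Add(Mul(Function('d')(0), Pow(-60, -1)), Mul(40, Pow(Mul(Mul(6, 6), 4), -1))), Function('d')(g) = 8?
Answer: Rational(-13, 1338210) ≈ -9.7145e-6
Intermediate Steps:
b = Rational(13, 90) (b = Add(Mul(8, Pow(-60, -1)), Mul(40, Pow(Mul(Mul(6, 6), 4), -1))) = Add(Mul(8, Rational(-1, 60)), Mul(40, Pow(Mul(36, 4), -1))) = Add(Rational(-2, 15), Mul(40, Pow(144, -1))) = Add(Rational(-2, 15), Mul(40, Rational(1, 144))) = Add(Rational(-2, 15), Rational(5, 18)) = Rational(13, 90) ≈ 0.14444)
Function('S')(J) = Rational(13, 90)
Mul(Function('S')(49), Pow(-14869, -1)) = Mul(Rational(13, 90), Pow(-14869, -1)) = Mul(Rational(13, 90), Rational(-1, 14869)) = Rational(-13, 1338210)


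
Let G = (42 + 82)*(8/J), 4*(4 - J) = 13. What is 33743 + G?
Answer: 105197/3 ≈ 35066.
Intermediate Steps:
J = ¾ (J = 4 - ¼*13 = 4 - 13/4 = ¾ ≈ 0.75000)
G = 3968/3 (G = (42 + 82)*(8/(¾)) = 124*(8*(4/3)) = 124*(32/3) = 3968/3 ≈ 1322.7)
33743 + G = 33743 + 3968/3 = 105197/3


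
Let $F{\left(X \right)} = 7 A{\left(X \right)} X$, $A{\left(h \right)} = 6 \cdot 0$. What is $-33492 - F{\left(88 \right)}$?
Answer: $-33492$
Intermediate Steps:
$A{\left(h \right)} = 0$
$F{\left(X \right)} = 0$ ($F{\left(X \right)} = 7 \cdot 0 X = 0 X = 0$)
$-33492 - F{\left(88 \right)} = -33492 - 0 = -33492 + 0 = -33492$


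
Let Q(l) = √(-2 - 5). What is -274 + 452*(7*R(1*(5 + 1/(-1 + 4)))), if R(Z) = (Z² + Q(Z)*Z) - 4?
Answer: 693614/9 + 50624*I*√7/3 ≈ 77068.0 + 44646.0*I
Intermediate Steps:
Q(l) = I*√7 (Q(l) = √(-7) = I*√7)
R(Z) = -4 + Z² + I*Z*√7 (R(Z) = (Z² + (I*√7)*Z) - 4 = (Z² + I*Z*√7) - 4 = -4 + Z² + I*Z*√7)
-274 + 452*(7*R(1*(5 + 1/(-1 + 4)))) = -274 + 452*(7*(-4 + (1*(5 + 1/(-1 + 4)))² + I*(1*(5 + 1/(-1 + 4)))*√7)) = -274 + 452*(7*(-4 + (1*(5 + 1/3))² + I*(1*(5 + 1/3))*√7)) = -274 + 452*(7*(-4 + (1*(5 + ⅓))² + I*(1*(5 + ⅓))*√7)) = -274 + 452*(7*(-4 + (1*(16/3))² + I*(1*(16/3))*√7)) = -274 + 452*(7*(-4 + (16/3)² + I*(16/3)*√7)) = -274 + 452*(7*(-4 + 256/9 + 16*I*√7/3)) = -274 + 452*(7*(220/9 + 16*I*√7/3)) = -274 + 452*(1540/9 + 112*I*√7/3) = -274 + (696080/9 + 50624*I*√7/3) = 693614/9 + 50624*I*√7/3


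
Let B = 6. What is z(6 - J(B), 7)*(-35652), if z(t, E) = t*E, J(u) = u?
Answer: 0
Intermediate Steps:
z(t, E) = E*t
z(6 - J(B), 7)*(-35652) = (7*(6 - 1*6))*(-35652) = (7*(6 - 6))*(-35652) = (7*0)*(-35652) = 0*(-35652) = 0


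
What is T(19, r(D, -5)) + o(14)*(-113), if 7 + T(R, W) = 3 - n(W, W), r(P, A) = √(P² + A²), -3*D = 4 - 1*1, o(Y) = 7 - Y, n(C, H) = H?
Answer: 787 - √26 ≈ 781.90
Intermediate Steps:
D = -1 (D = -(4 - 1*1)/3 = -(4 - 1)/3 = -⅓*3 = -1)
r(P, A) = √(A² + P²)
T(R, W) = -4 - W (T(R, W) = -7 + (3 - W) = -4 - W)
T(19, r(D, -5)) + o(14)*(-113) = (-4 - √((-5)² + (-1)²)) + (7 - 1*14)*(-113) = (-4 - √(25 + 1)) + (7 - 14)*(-113) = (-4 - √26) - 7*(-113) = (-4 - √26) + 791 = 787 - √26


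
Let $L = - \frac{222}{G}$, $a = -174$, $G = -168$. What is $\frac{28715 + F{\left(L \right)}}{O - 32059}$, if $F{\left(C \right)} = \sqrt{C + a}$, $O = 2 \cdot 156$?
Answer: $- \frac{28715}{31747} - \frac{i \sqrt{33845}}{444458} \approx -0.9045 - 0.00041392 i$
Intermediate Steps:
$O = 312$
$L = \frac{37}{28}$ ($L = - \frac{222}{-168} = \left(-222\right) \left(- \frac{1}{168}\right) = \frac{37}{28} \approx 1.3214$)
$F{\left(C \right)} = \sqrt{-174 + C}$ ($F{\left(C \right)} = \sqrt{C - 174} = \sqrt{-174 + C}$)
$\frac{28715 + F{\left(L \right)}}{O - 32059} = \frac{28715 + \sqrt{-174 + \frac{37}{28}}}{312 - 32059} = \frac{28715 + \sqrt{- \frac{4835}{28}}}{-31747} = \left(28715 + \frac{i \sqrt{33845}}{14}\right) \left(- \frac{1}{31747}\right) = - \frac{28715}{31747} - \frac{i \sqrt{33845}}{444458}$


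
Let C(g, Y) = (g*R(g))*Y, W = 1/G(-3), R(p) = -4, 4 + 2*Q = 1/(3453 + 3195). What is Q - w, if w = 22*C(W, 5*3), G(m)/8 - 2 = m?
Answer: -2220431/13296 ≈ -167.00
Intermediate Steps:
Q = -26591/13296 (Q = -2 + 1/(2*(3453 + 3195)) = -2 + (½)/6648 = -2 + (½)*(1/6648) = -2 + 1/13296 = -26591/13296 ≈ -1.9999)
G(m) = 16 + 8*m
W = -⅛ (W = 1/(16 + 8*(-3)) = 1/(16 - 24) = 1/(-8) = -⅛ ≈ -0.12500)
C(g, Y) = -4*Y*g (C(g, Y) = (g*(-4))*Y = (-4*g)*Y = -4*Y*g)
w = 165 (w = 22*(-4*5*3*(-⅛)) = 22*(-4*15*(-⅛)) = 22*(15/2) = 165)
Q - w = -26591/13296 - 1*165 = -26591/13296 - 165 = -2220431/13296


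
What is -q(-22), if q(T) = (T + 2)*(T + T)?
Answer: -880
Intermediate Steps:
q(T) = 2*T*(2 + T) (q(T) = (2 + T)*(2*T) = 2*T*(2 + T))
-q(-22) = -2*(-22)*(2 - 22) = -2*(-22)*(-20) = -1*880 = -880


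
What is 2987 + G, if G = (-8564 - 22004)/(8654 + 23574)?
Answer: 24058617/8057 ≈ 2986.1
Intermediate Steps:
G = -7642/8057 (G = -30568/32228 = -30568*1/32228 = -7642/8057 ≈ -0.94849)
2987 + G = 2987 - 7642/8057 = 24058617/8057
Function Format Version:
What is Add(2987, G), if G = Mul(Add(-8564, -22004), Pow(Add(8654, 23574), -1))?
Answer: Rational(24058617, 8057) ≈ 2986.1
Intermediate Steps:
G = Rational(-7642, 8057) (G = Mul(-30568, Pow(32228, -1)) = Mul(-30568, Rational(1, 32228)) = Rational(-7642, 8057) ≈ -0.94849)
Add(2987, G) = Add(2987, Rational(-7642, 8057)) = Rational(24058617, 8057)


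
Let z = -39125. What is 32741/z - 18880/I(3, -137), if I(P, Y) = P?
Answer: -738778223/117375 ≈ -6294.2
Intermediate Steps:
32741/z - 18880/I(3, -137) = 32741/(-39125) - 18880/3 = 32741*(-1/39125) - 18880*1/3 = -32741/39125 - 18880/3 = -738778223/117375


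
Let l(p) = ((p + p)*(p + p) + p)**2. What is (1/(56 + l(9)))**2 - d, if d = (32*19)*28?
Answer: -209544892457599/12308793025 ≈ -17024.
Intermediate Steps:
l(p) = (p + 4*p**2)**2 (l(p) = ((2*p)*(2*p) + p)**2 = (4*p**2 + p)**2 = (p + 4*p**2)**2)
d = 17024 (d = 608*28 = 17024)
(1/(56 + l(9)))**2 - d = (1/(56 + 9**2*(1 + 4*9)**2))**2 - 1*17024 = (1/(56 + 81*(1 + 36)**2))**2 - 17024 = (1/(56 + 81*37**2))**2 - 17024 = (1/(56 + 81*1369))**2 - 17024 = (1/(56 + 110889))**2 - 17024 = (1/110945)**2 - 17024 = 1/12308793025 - 17024 = -209544892457599/12308793025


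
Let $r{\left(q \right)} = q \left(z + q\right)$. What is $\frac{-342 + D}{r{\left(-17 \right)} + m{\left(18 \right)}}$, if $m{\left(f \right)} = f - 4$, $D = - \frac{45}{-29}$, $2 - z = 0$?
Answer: $- \frac{9873}{7801} \approx -1.2656$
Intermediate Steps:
$z = 2$ ($z = 2 - 0 = 2 + 0 = 2$)
$r{\left(q \right)} = q \left(2 + q\right)$
$D = \frac{45}{29}$ ($D = \left(-45\right) \left(- \frac{1}{29}\right) = \frac{45}{29} \approx 1.5517$)
$m{\left(f \right)} = -4 + f$ ($m{\left(f \right)} = f - 4 = -4 + f$)
$\frac{-342 + D}{r{\left(-17 \right)} + m{\left(18 \right)}} = \frac{-342 + \frac{45}{29}}{- 17 \left(2 - 17\right) + \left(-4 + 18\right)} = - \frac{9873}{29 \left(\left(-17\right) \left(-15\right) + 14\right)} = - \frac{9873}{29 \left(255 + 14\right)} = - \frac{9873}{29 \cdot 269} = \left(- \frac{9873}{29}\right) \frac{1}{269} = - \frac{9873}{7801}$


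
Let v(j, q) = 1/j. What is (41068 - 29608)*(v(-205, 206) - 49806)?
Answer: -23401849452/41 ≈ -5.7078e+8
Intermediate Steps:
(41068 - 29608)*(v(-205, 206) - 49806) = (41068 - 29608)*(1/(-205) - 49806) = 11460*(-1/205 - 49806) = 11460*(-10210231/205) = -23401849452/41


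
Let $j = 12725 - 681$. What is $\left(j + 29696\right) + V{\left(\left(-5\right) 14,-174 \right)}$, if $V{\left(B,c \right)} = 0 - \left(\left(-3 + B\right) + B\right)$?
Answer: $41883$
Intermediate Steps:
$j = 12044$
$V{\left(B,c \right)} = 3 - 2 B$ ($V{\left(B,c \right)} = 0 - \left(-3 + 2 B\right) = 3 - 2 B$)
$\left(j + 29696\right) + V{\left(\left(-5\right) 14,-174 \right)} = \left(12044 + 29696\right) - \left(-3 + 2 \left(\left(-5\right) 14\right)\right) = 41740 + \left(3 - -140\right) = 41740 + \left(3 + 140\right) = 41740 + 143 = 41883$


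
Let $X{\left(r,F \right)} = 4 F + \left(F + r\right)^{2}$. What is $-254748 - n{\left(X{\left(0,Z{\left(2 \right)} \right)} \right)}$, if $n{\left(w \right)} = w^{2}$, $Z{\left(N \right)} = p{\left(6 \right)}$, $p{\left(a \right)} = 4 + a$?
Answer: $-274348$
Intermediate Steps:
$Z{\left(N \right)} = 10$ ($Z{\left(N \right)} = 4 + 6 = 10$)
$X{\left(r,F \right)} = \left(F + r\right)^{2} + 4 F$
$-254748 - n{\left(X{\left(0,Z{\left(2 \right)} \right)} \right)} = -254748 - \left(\left(10 + 0\right)^{2} + 4 \cdot 10\right)^{2} = -254748 - \left(10^{2} + 40\right)^{2} = -254748 - \left(100 + 40\right)^{2} = -254748 - 140^{2} = -254748 - 19600 = -274348$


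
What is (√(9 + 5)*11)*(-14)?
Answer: -154*√14 ≈ -576.21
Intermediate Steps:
(√(9 + 5)*11)*(-14) = (√14*11)*(-14) = (11*√14)*(-14) = -154*√14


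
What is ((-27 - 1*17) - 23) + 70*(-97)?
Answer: -6857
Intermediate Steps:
((-27 - 1*17) - 23) + 70*(-97) = ((-27 - 17) - 23) - 6790 = (-44 - 23) - 6790 = -67 - 6790 = -6857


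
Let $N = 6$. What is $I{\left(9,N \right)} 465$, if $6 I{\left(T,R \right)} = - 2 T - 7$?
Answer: $- \frac{3875}{2} \approx -1937.5$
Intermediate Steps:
$I{\left(T,R \right)} = - \frac{7}{6} - \frac{T}{3}$ ($I{\left(T,R \right)} = \frac{- 2 T - 7}{6} = \frac{-7 - 2 T}{6} = - \frac{7}{6} - \frac{T}{3}$)
$I{\left(9,N \right)} 465 = \left(- \frac{7}{6} - 3\right) 465 = \left(- \frac{25}{6}\right) 465 = - \frac{3875}{2}$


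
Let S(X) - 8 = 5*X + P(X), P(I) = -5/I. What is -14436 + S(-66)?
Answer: -974023/66 ≈ -14758.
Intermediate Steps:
S(X) = 8 - 5/X + 5*X (S(X) = 8 + (5*X - 5/X) = 8 + (-5/X + 5*X) = 8 - 5/X + 5*X)
-14436 + S(-66) = -14436 + (8 - 5/(-66) + 5*(-66)) = -14436 + (8 - 5*(-1/66) - 330) = -14436 + (8 + 5/66 - 330) = -14436 - 21247/66 = -974023/66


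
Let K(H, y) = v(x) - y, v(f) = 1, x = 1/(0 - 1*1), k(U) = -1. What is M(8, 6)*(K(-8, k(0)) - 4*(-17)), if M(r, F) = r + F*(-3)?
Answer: -700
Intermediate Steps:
x = -1 (x = 1/(0 - 1) = 1/(-1) = -1)
K(H, y) = 1 - y
M(r, F) = r - 3*F
M(8, 6)*(K(-8, k(0)) - 4*(-17)) = (8 - 3*6)*((1 - 1*(-1)) - 4*(-17)) = (8 - 18)*((1 + 1) + 68) = -10*(2 + 68) = -10*70 = -700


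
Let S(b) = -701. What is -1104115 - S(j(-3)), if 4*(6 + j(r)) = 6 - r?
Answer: -1103414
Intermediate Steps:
j(r) = -9/2 - r/4 (j(r) = -6 + (6 - r)/4 = -6 + (3/2 - r/4) = -9/2 - r/4)
-1104115 - S(j(-3)) = -1104115 - 1*(-701) = -1104115 + 701 = -1103414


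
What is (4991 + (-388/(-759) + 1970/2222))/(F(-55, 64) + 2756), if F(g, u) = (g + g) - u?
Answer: 191356111/98966769 ≈ 1.9335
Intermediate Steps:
F(g, u) = -u + 2*g (F(g, u) = 2*g - u = -u + 2*g)
(4991 + (-388/(-759) + 1970/2222))/(F(-55, 64) + 2756) = (4991 + (-388/(-759) + 1970/2222))/((-1*64 + 2*(-55)) + 2756) = (4991 + (-388*(-1/759) + 1970*(1/2222)))/((-64 - 110) + 2756) = (4991 + (388/759 + 985/1111))/(-174 + 2756) = (4991 + 107153/76659)/2582 = (382712222/76659)*(1/2582) = 191356111/98966769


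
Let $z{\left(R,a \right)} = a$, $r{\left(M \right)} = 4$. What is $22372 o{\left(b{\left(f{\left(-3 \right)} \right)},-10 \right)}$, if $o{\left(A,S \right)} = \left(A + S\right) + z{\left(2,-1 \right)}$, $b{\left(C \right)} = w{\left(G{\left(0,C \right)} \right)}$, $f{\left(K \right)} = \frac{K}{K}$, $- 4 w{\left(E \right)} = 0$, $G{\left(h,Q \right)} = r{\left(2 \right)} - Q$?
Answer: $-246092$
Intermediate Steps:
$G{\left(h,Q \right)} = 4 - Q$
$w{\left(E \right)} = 0$ ($w{\left(E \right)} = \left(- \frac{1}{4}\right) 0 = 0$)
$f{\left(K \right)} = 1$
$b{\left(C \right)} = 0$
$o{\left(A,S \right)} = -1 + A + S$ ($o{\left(A,S \right)} = \left(A + S\right) - 1 = -1 + A + S$)
$22372 o{\left(b{\left(f{\left(-3 \right)} \right)},-10 \right)} = 22372 \left(-1 + 0 - 10\right) = 22372 \left(-11\right) = -246092$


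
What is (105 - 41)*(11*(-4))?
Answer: -2816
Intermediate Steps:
(105 - 41)*(11*(-4)) = 64*(-44) = -2816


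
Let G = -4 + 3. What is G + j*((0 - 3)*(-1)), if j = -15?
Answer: -46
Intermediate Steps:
G = -1
G + j*((0 - 3)*(-1)) = -1 - 15*(0 - 3)*(-1) = -1 - (-45)*(-1) = -1 - 15*3 = -1 - 45 = -46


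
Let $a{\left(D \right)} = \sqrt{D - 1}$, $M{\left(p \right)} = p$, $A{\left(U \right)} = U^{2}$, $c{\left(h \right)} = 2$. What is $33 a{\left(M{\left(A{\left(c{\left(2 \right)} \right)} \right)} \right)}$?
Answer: $33 \sqrt{3} \approx 57.158$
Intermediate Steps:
$a{\left(D \right)} = \sqrt{-1 + D}$
$33 a{\left(M{\left(A{\left(c{\left(2 \right)} \right)} \right)} \right)} = 33 \sqrt{-1 + 2^{2}} = 33 \sqrt{-1 + 4} = 33 \sqrt{3}$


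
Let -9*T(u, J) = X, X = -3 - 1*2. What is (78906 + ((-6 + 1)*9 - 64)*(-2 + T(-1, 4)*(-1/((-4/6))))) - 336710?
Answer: -1546061/6 ≈ -2.5768e+5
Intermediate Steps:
X = -5 (X = -3 - 2 = -5)
T(u, J) = 5/9 (T(u, J) = -⅑*(-5) = 5/9)
(78906 + ((-6 + 1)*9 - 64)*(-2 + T(-1, 4)*(-1/((-4/6))))) - 336710 = (78906 + ((-6 + 1)*9 - 64)*(-2 + 5*(-1/((-4/6)))/9)) - 336710 = (78906 + (-5*9 - 64)*(-2 + 5*(-1/((-4*⅙)))/9)) - 336710 = (78906 + (-45 - 64)*(-2 + 5*(-1/(-⅔))/9)) - 336710 = (78906 - 109*(-2 + 5*(-1*(-3/2))/9)) - 336710 = (78906 - 109*(-2 + (5/9)*(3/2))) - 336710 = (78906 - 109*(-2 + ⅚)) - 336710 = (78906 - 109*(-7/6)) - 336710 = (78906 + 763/6) - 336710 = 474199/6 - 336710 = -1546061/6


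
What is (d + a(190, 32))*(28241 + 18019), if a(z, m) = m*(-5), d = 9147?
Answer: 415738620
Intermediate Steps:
a(z, m) = -5*m
(d + a(190, 32))*(28241 + 18019) = (9147 - 5*32)*(28241 + 18019) = (9147 - 160)*46260 = 8987*46260 = 415738620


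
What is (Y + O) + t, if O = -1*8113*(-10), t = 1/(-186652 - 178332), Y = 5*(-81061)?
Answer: -118318688201/364984 ≈ -3.2418e+5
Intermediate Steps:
Y = -405305
t = -1/364984 (t = 1/(-364984) = -1/364984 ≈ -2.7398e-6)
O = 81130 (O = -8113*(-10) = 81130)
(Y + O) + t = (-405305 + 81130) - 1/364984 = -324175 - 1/364984 = -118318688201/364984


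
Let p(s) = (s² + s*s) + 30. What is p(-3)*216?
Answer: 10368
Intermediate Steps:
p(s) = 30 + 2*s² (p(s) = (s² + s²) + 30 = 2*s² + 30 = 30 + 2*s²)
p(-3)*216 = (30 + 2*(-3)²)*216 = (30 + 2*9)*216 = (30 + 18)*216 = 48*216 = 10368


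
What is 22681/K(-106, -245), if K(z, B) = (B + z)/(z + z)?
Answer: 4808372/351 ≈ 13699.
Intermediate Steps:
K(z, B) = (B + z)/(2*z) (K(z, B) = (B + z)/((2*z)) = (B + z)*(1/(2*z)) = (B + z)/(2*z))
22681/K(-106, -245) = 22681/(((1/2)*(-245 - 106)/(-106))) = 22681/(((1/2)*(-1/106)*(-351))) = 22681/(351/212) = 22681*(212/351) = 4808372/351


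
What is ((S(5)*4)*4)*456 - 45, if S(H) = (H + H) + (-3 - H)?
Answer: 14547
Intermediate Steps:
S(H) = -3 + H (S(H) = 2*H + (-3 - H) = -3 + H)
((S(5)*4)*4)*456 - 45 = (((-3 + 5)*4)*4)*456 - 45 = ((2*4)*4)*456 - 45 = (8*4)*456 - 45 = 32*456 - 45 = 14592 - 45 = 14547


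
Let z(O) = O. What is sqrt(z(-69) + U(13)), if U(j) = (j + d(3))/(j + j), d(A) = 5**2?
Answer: I*sqrt(11414)/13 ≈ 8.2182*I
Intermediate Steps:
d(A) = 25
U(j) = (25 + j)/(2*j) (U(j) = (j + 25)/(j + j) = (25 + j)/((2*j)) = (25 + j)*(1/(2*j)) = (25 + j)/(2*j))
sqrt(z(-69) + U(13)) = sqrt(-69 + (1/2)*(25 + 13)/13) = sqrt(-69 + (1/2)*(1/13)*38) = sqrt(-69 + 19/13) = sqrt(-878/13) = I*sqrt(11414)/13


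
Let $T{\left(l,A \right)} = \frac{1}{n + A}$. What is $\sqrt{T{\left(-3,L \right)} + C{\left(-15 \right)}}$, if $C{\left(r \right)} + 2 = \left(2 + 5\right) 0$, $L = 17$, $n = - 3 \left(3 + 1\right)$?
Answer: $\frac{3 i \sqrt{5}}{5} \approx 1.3416 i$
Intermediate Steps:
$n = -12$ ($n = \left(-3\right) 4 = -12$)
$T{\left(l,A \right)} = \frac{1}{-12 + A}$
$C{\left(r \right)} = -2$ ($C{\left(r \right)} = -2 + \left(2 + 5\right) 0 = -2 + 7 \cdot 0 = -2 + 0 = -2$)
$\sqrt{T{\left(-3,L \right)} + C{\left(-15 \right)}} = \sqrt{\frac{1}{-12 + 17} - 2} = \sqrt{\frac{1}{5} - 2} = \sqrt{- \frac{9}{5}} = \frac{3 i \sqrt{5}}{5}$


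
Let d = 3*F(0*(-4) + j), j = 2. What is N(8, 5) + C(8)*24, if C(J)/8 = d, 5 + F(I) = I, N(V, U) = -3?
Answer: -1731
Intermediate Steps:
F(I) = -5 + I
d = -9 (d = 3*(-5 + (0*(-4) + 2)) = 3*(-5 + (0 + 2)) = 3*(-5 + 2) = 3*(-3) = -9)
C(J) = -72 (C(J) = 8*(-9) = -72)
N(8, 5) + C(8)*24 = -3 - 72*24 = -3 - 1728 = -1731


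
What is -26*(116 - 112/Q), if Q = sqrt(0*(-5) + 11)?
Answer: -3016 + 2912*sqrt(11)/11 ≈ -2138.0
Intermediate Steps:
Q = sqrt(11) (Q = sqrt(0 + 11) = sqrt(11) ≈ 3.3166)
-26*(116 - 112/Q) = -26*(116 - 112*sqrt(11)/11) = -3016 + 2912*sqrt(11)/11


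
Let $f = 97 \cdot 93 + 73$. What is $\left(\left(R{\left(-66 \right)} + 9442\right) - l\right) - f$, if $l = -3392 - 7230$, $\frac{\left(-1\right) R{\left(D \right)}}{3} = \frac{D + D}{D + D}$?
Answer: $10967$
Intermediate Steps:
$R{\left(D \right)} = -3$ ($R{\left(D \right)} = - 3 \frac{D + D}{D + D} = - 3 \frac{2 D}{2 D} = - 3 \cdot 2 D \frac{1}{2 D} = \left(-3\right) 1 = -3$)
$l = -10622$
$f = 9094$ ($f = 9021 + 73 = 9094$)
$\left(\left(R{\left(-66 \right)} + 9442\right) - l\right) - f = \left(\left(-3 + 9442\right) - -10622\right) - 9094 = \left(9439 + 10622\right) - 9094 = 20061 - 9094 = 10967$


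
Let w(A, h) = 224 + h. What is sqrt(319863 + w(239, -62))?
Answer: 5*sqrt(12801) ≈ 565.71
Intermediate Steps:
sqrt(319863 + w(239, -62)) = sqrt(319863 + (224 - 62)) = sqrt(319863 + 162) = sqrt(320025) = 5*sqrt(12801)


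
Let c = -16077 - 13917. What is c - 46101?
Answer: -76095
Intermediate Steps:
c = -29994
c - 46101 = -29994 - 46101 = -76095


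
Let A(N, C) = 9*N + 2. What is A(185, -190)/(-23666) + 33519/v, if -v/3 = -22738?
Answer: 56628993/134529377 ≈ 0.42094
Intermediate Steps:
v = 68214 (v = -3*(-22738) = 68214)
A(N, C) = 2 + 9*N
A(185, -190)/(-23666) + 33519/v = (2 + 9*185)/(-23666) + 33519/68214 = (2 + 1665)*(-1/23666) + 33519*(1/68214) = 1667*(-1/23666) + 11173/22738 = -1667/23666 + 11173/22738 = 56628993/134529377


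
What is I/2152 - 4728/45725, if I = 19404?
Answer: 219268311/24600050 ≈ 8.9133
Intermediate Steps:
I/2152 - 4728/45725 = 19404/2152 - 4728/45725 = 19404*(1/2152) - 4728*1/45725 = 4851/538 - 4728/45725 = 219268311/24600050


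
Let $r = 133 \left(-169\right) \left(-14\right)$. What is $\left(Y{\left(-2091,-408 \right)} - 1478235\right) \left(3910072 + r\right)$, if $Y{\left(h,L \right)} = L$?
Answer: $-6246897014250$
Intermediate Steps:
$r = 314678$ ($r = \left(-22477\right) \left(-14\right) = 314678$)
$\left(Y{\left(-2091,-408 \right)} - 1478235\right) \left(3910072 + r\right) = \left(-408 - 1478235\right) \left(3910072 + 314678\right) = \left(-1478643\right) 4224750 = -6246897014250$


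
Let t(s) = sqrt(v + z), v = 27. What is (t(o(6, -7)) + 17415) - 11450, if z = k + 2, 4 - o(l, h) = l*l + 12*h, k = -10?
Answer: 5965 + sqrt(19) ≈ 5969.4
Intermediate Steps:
o(l, h) = 4 - l**2 - 12*h (o(l, h) = 4 - (l*l + 12*h) = 4 - (l**2 + 12*h) = 4 + (-l**2 - 12*h) = 4 - l**2 - 12*h)
z = -8 (z = -10 + 2 = -8)
t(s) = sqrt(19) (t(s) = sqrt(27 - 8) = sqrt(19))
(t(o(6, -7)) + 17415) - 11450 = (sqrt(19) + 17415) - 11450 = (17415 + sqrt(19)) - 11450 = 5965 + sqrt(19)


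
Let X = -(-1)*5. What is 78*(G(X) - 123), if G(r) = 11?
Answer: -8736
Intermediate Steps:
X = 5 (X = -1*(-5) = 5)
78*(G(X) - 123) = 78*(11 - 123) = 78*(-112) = -8736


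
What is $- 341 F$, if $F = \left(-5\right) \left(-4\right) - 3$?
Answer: $-5797$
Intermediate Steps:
$F = 17$ ($F = 20 - 3 = 17$)
$- 341 F = \left(-341\right) 17 = -5797$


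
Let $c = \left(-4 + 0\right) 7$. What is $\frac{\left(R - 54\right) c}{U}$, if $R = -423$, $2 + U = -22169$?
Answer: $- \frac{13356}{22171} \approx -0.60241$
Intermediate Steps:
$U = -22171$ ($U = -2 - 22169 = -22171$)
$c = -28$ ($c = \left(-4\right) 7 = -28$)
$\frac{\left(R - 54\right) c}{U} = \frac{\left(-423 - 54\right) \left(-28\right)}{-22171} = \left(-477\right) \left(-28\right) \left(- \frac{1}{22171}\right) = 13356 \left(- \frac{1}{22171}\right) = - \frac{13356}{22171}$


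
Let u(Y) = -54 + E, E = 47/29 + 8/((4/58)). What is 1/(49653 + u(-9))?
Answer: 29/1441782 ≈ 2.0114e-5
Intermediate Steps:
E = 3411/29 (E = 47*(1/29) + 8/((4*(1/58))) = 47/29 + 8/(2/29) = 47/29 + 8*(29/2) = 47/29 + 116 = 3411/29 ≈ 117.62)
u(Y) = 1845/29 (u(Y) = -54 + 3411/29 = 1845/29)
1/(49653 + u(-9)) = 1/(49653 + 1845/29) = 1/(1441782/29) = 29/1441782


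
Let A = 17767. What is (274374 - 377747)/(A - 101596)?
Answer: 103373/83829 ≈ 1.2331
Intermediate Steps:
(274374 - 377747)/(A - 101596) = (274374 - 377747)/(17767 - 101596) = -103373/(-83829) = -103373*(-1/83829) = 103373/83829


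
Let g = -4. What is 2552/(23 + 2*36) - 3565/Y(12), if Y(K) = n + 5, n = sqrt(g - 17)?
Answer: -68521/190 + 155*I*sqrt(21)/2 ≈ -360.64 + 355.15*I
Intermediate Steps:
n = I*sqrt(21) (n = sqrt(-4 - 17) = sqrt(-21) = I*sqrt(21) ≈ 4.5826*I)
Y(K) = 5 + I*sqrt(21) (Y(K) = I*sqrt(21) + 5 = 5 + I*sqrt(21))
2552/(23 + 2*36) - 3565/Y(12) = 2552/(23 + 2*36) - 3565/(5 + I*sqrt(21)) = 2552/(23 + 72) - 3565/(5 + I*sqrt(21)) = 2552/95 - 3565/(5 + I*sqrt(21))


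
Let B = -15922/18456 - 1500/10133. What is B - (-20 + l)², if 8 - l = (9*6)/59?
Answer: -54623458776709/325498994844 ≈ -167.81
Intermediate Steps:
l = 418/59 (l = 8 - 9*6/59 = 8 - 54/59 = 418/59 ≈ 7.0847)
B = -94510813/93507324 (B = -15922*1/18456 - 1500*1/10133 = -7961/9228 - 1500/10133 = -94510813/93507324 ≈ -1.0107)
B - (-20 + l)² = -94510813/93507324 - (-20 + 418/59)² = -94510813/93507324 - (-762/59)² = -94510813/93507324 - 1*580644/3481 = -94510813/93507324 - 580644/3481 = -54623458776709/325498994844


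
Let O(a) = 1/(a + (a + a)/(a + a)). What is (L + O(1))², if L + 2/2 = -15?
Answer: 961/4 ≈ 240.25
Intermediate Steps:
L = -16 (L = -1 - 15 = -16)
O(a) = 1/(1 + a) (O(a) = 1/(a + (2*a)/((2*a))) = 1/(a + (2*a)*(1/(2*a))) = 1/(a + 1) = 1/(1 + a))
(L + O(1))² = (-16 + 1/(1 + 1))² = (-16 + 1/2)² = (-16 + ½)² = (-31/2)² = 961/4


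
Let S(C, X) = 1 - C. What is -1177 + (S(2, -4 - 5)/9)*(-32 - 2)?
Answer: -10559/9 ≈ -1173.2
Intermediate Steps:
-1177 + (S(2, -4 - 5)/9)*(-32 - 2) = -1177 + ((1 - 1*2)/9)*(-32 - 2) = -1177 + ((1 - 2)*(1/9))*(-34) = -1177 - 1*1/9*(-34) = -1177 - 1/9*(-34) = -1177 + 34/9 = -10559/9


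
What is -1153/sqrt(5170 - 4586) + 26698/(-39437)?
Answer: -26698/39437 - 1153*sqrt(146)/292 ≈ -48.388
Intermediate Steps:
-1153/sqrt(5170 - 4586) + 26698/(-39437) = -1153*sqrt(146)/292 + 26698*(-1/39437) = -1153*sqrt(146)/292 - 26698/39437 = -26698/39437 - 1153*sqrt(146)/292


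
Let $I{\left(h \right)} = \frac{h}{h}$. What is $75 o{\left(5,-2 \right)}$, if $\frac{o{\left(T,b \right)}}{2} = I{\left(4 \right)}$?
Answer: $150$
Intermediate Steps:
$I{\left(h \right)} = 1$
$o{\left(T,b \right)} = 2$ ($o{\left(T,b \right)} = 2 \cdot 1 = 2$)
$75 o{\left(5,-2 \right)} = 75 \cdot 2 = 150$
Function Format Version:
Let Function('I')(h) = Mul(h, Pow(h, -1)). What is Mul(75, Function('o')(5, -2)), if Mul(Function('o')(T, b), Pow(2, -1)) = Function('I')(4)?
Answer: 150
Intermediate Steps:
Function('I')(h) = 1
Function('o')(T, b) = 2 (Function('o')(T, b) = Mul(2, 1) = 2)
Mul(75, Function('o')(5, -2)) = Mul(75, 2) = 150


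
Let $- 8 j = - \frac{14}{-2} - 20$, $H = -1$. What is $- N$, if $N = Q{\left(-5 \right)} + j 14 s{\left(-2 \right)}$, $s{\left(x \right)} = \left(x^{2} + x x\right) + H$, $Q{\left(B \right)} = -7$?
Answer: $- \frac{609}{4} \approx -152.25$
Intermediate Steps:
$s{\left(x \right)} = -1 + 2 x^{2}$ ($s{\left(x \right)} = \left(x^{2} + x x\right) - 1 = \left(x^{2} + x^{2}\right) - 1 = 2 x^{2} - 1 = -1 + 2 x^{2}$)
$j = \frac{13}{8}$ ($j = - \frac{- \frac{14}{-2} - 20}{8} = - \frac{\left(-14\right) \left(- \frac{1}{2}\right) - 20}{8} = - \frac{7 - 20}{8} = \left(- \frac{1}{8}\right) \left(-13\right) = \frac{13}{8} \approx 1.625$)
$N = \frac{609}{4}$ ($N = -7 + \frac{13 \cdot 14 \left(-1 + 2 \left(-2\right)^{2}\right)}{8} = -7 + \frac{13 \cdot 14 \left(-1 + 2 \cdot 4\right)}{8} = -7 + \frac{13 \cdot 14 \left(-1 + 8\right)}{8} = -7 + \frac{13 \cdot 14 \cdot 7}{8} = -7 + \frac{13}{8} \cdot 98 = -7 + \frac{637}{4} = \frac{609}{4} \approx 152.25$)
$- N = \left(-1\right) \frac{609}{4} = - \frac{609}{4}$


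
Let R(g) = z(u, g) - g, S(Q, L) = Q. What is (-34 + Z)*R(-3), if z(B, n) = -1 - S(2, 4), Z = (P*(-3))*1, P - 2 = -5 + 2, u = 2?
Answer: 0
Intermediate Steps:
P = -1 (P = 2 + (-5 + 2) = 2 - 3 = -1)
Z = 3 (Z = -1*(-3)*1 = 3*1 = 3)
z(B, n) = -3 (z(B, n) = -1 - 1*2 = -1 - 2 = -3)
R(g) = -3 - g
(-34 + Z)*R(-3) = (-34 + 3)*(-3 - 1*(-3)) = -31*(-3 + 3) = -31*0 = 0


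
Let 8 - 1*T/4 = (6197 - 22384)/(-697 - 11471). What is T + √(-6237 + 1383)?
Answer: 81157/3042 + I*√4854 ≈ 26.679 + 69.671*I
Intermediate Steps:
T = 81157/3042 (T = 32 - 4*(6197 - 22384)/(-697 - 11471) = 32 - (-64748)/(-12168) = 32 - (-64748)*(-1)/12168 = 32 - 4*16187/12168 = 32 - 16187/3042 = 81157/3042 ≈ 26.679)
T + √(-6237 + 1383) = 81157/3042 + √(-6237 + 1383) = 81157/3042 + √(-4854) = 81157/3042 + I*√4854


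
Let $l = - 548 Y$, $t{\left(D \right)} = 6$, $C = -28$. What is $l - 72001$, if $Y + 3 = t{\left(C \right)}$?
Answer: $-73645$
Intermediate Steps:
$Y = 3$ ($Y = -3 + 6 = 3$)
$l = -1644$ ($l = \left(-548\right) 3 = -1644$)
$l - 72001 = -1644 - 72001 = -73645$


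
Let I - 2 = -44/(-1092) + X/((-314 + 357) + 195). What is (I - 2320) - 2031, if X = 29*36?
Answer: -2880452/663 ≈ -4344.6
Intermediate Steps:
X = 1044
I = 4261/663 (I = 2 + (-44/(-1092) + 1044/((-314 + 357) + 195)) = 2 + (-44*(-1/1092) + 1044/(43 + 195)) = 2 + (11/273 + 1044/238) = 2 + (11/273 + 1044*(1/238)) = 2 + (11/273 + 522/119) = 2 + 2935/663 = 4261/663 ≈ 6.4268)
(I - 2320) - 2031 = (4261/663 - 2320) - 2031 = -1533899/663 - 2031 = -2880452/663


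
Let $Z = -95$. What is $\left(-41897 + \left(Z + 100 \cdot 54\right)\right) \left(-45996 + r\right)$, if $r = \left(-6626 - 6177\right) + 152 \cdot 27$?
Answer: $2001399440$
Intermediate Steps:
$r = -8699$ ($r = \left(-6626 - 6177\right) + 4104 = -12803 + 4104 = -8699$)
$\left(-41897 + \left(Z + 100 \cdot 54\right)\right) \left(-45996 + r\right) = \left(-41897 + \left(-95 + 100 \cdot 54\right)\right) \left(-45996 - 8699\right) = \left(-41897 + \left(-95 + 5400\right)\right) \left(-54695\right) = \left(-41897 + 5305\right) \left(-54695\right) = \left(-36592\right) \left(-54695\right) = 2001399440$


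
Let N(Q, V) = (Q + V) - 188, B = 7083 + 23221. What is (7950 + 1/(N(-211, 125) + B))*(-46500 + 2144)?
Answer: -407287882706/1155 ≈ -3.5263e+8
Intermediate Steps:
B = 30304
N(Q, V) = -188 + Q + V
(7950 + 1/(N(-211, 125) + B))*(-46500 + 2144) = (7950 + 1/((-188 - 211 + 125) + 30304))*(-46500 + 2144) = (7950 + 1/(-274 + 30304))*(-44356) = (7950 + 1/30030)*(-44356) = (238738501/30030)*(-44356) = -407287882706/1155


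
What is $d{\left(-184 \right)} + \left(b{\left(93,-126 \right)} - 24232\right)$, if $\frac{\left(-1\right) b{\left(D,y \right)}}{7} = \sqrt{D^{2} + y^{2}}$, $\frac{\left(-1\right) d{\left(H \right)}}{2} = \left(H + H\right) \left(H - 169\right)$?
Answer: $-284040 - 105 \sqrt{109} \approx -2.8514 \cdot 10^{5}$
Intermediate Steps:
$d{\left(H \right)} = - 4 H \left(-169 + H\right)$ ($d{\left(H \right)} = - 2 \left(H + H\right) \left(H - 169\right) = - 2 \cdot 2 H \left(-169 + H\right) = - 4 H \left(-169 + H\right)$)
$b{\left(D,y \right)} = - 7 \sqrt{D^{2} + y^{2}}$
$d{\left(-184 \right)} + \left(b{\left(93,-126 \right)} - 24232\right) = 4 \left(-184\right) \left(169 - -184\right) - \left(24232 + 7 \sqrt{93^{2} + \left(-126\right)^{2}}\right) = 4 \left(-184\right) \left(169 + 184\right) - \left(24232 + 7 \sqrt{8649 + 15876}\right) = 4 \left(-184\right) 353 - \left(24232 + 7 \sqrt{24525}\right) = -259808 - \left(24232 + 7 \cdot 15 \sqrt{109}\right) = -259808 - \left(24232 + 105 \sqrt{109}\right) = -284040 - 105 \sqrt{109}$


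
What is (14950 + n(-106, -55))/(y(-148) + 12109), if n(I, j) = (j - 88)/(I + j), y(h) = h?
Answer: 2407093/1925721 ≈ 1.2500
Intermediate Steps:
n(I, j) = (-88 + j)/(I + j)
(14950 + n(-106, -55))/(y(-148) + 12109) = (14950 + (-88 - 55)/(-106 - 55))/(-148 + 12109) = (14950 - 143/(-161))/11961 = (14950 - 1/161*(-143))*(1/11961) = (14950 + 143/161)*(1/11961) = (2407093/161)*(1/11961) = 2407093/1925721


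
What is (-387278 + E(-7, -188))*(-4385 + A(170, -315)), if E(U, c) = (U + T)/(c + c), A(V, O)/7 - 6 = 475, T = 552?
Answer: 74119090157/188 ≈ 3.9425e+8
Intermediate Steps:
A(V, O) = 3367 (A(V, O) = 42 + 7*475 = 42 + 3325 = 3367)
E(U, c) = (552 + U)/(2*c) (E(U, c) = (U + 552)/(c + c) = (552 + U)/((2*c)) = (552 + U)*(1/(2*c)) = (552 + U)/(2*c))
(-387278 + E(-7, -188))*(-4385 + A(170, -315)) = (-387278 + (1/2)*(552 - 7)/(-188))*(-4385 + 3367) = (-387278 + (1/2)*(-1/188)*545)*(-1018) = (-387278 - 545/376)*(-1018) = -145617073/376*(-1018) = 74119090157/188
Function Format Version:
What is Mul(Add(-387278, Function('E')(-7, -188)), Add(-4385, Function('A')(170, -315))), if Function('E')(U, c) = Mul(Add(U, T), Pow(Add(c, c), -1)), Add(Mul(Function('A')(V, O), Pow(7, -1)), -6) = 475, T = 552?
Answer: Rational(74119090157, 188) ≈ 3.9425e+8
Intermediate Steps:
Function('A')(V, O) = 3367 (Function('A')(V, O) = Add(42, Mul(7, 475)) = Add(42, 3325) = 3367)
Function('E')(U, c) = Mul(Rational(1, 2), Pow(c, -1), Add(552, U)) (Function('E')(U, c) = Mul(Add(U, 552), Pow(Add(c, c), -1)) = Mul(Add(552, U), Pow(Mul(2, c), -1)) = Mul(Add(552, U), Mul(Rational(1, 2), Pow(c, -1))) = Mul(Rational(1, 2), Pow(c, -1), Add(552, U)))
Mul(Add(-387278, Function('E')(-7, -188)), Add(-4385, Function('A')(170, -315))) = Mul(Add(-387278, Mul(Rational(1, 2), Pow(-188, -1), Add(552, -7))), Add(-4385, 3367)) = Mul(Add(-387278, Mul(Rational(1, 2), Rational(-1, 188), 545)), -1018) = Mul(Add(-387278, Rational(-545, 376)), -1018) = Mul(Rational(-145617073, 376), -1018) = Rational(74119090157, 188)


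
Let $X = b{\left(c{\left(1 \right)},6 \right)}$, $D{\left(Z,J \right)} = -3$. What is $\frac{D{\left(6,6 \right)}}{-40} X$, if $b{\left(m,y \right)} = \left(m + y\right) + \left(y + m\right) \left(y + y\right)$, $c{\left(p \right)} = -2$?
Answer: $\frac{39}{10} \approx 3.9$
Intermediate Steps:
$b{\left(m,y \right)} = m + y + 2 y \left(m + y\right)$ ($b{\left(m,y \right)} = \left(m + y\right) + \left(m + y\right) 2 y = \left(m + y\right) + 2 y \left(m + y\right) = m + y + 2 y \left(m + y\right)$)
$X = 52$ ($X = -2 + 6 + 2 \cdot 6^{2} + 2 \left(-2\right) 6 = -2 + 6 + 2 \cdot 36 - 24 = -2 + 6 + 72 - 24 = 52$)
$\frac{D{\left(6,6 \right)}}{-40} X = - \frac{3}{-40} \cdot 52 = \left(-3\right) \left(- \frac{1}{40}\right) 52 = \frac{3}{40} \cdot 52 = \frac{39}{10}$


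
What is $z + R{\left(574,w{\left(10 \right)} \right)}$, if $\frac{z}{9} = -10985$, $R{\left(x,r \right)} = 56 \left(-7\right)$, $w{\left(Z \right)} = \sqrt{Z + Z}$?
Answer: $-99257$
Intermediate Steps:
$w{\left(Z \right)} = \sqrt{2} \sqrt{Z}$ ($w{\left(Z \right)} = \sqrt{2 Z} = \sqrt{2} \sqrt{Z}$)
$R{\left(x,r \right)} = -392$
$z = -98865$ ($z = 9 \left(-10985\right) = -98865$)
$z + R{\left(574,w{\left(10 \right)} \right)} = -98865 - 392 = -99257$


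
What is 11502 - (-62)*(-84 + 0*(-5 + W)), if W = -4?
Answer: 6294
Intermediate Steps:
11502 - (-62)*(-84 + 0*(-5 + W)) = 11502 - (-62)*(-84 + 0*(-5 - 4)) = 11502 - (-62)*(-84 + 0*(-9)) = 11502 - (-62)*(-84 + 0) = 11502 - (-62)*(-84) = 11502 - 1*5208 = 11502 - 5208 = 6294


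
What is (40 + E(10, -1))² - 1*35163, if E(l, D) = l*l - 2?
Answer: -16119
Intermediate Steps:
E(l, D) = -2 + l² (E(l, D) = l² - 2 = -2 + l²)
(40 + E(10, -1))² - 1*35163 = (40 + (-2 + 10²))² - 1*35163 = (40 + (-2 + 100))² - 35163 = (40 + 98)² - 35163 = 138² - 35163 = 19044 - 35163 = -16119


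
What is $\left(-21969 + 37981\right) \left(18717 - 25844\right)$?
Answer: $-114117524$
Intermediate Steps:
$\left(-21969 + 37981\right) \left(18717 - 25844\right) = 16012 \left(-7127\right) = -114117524$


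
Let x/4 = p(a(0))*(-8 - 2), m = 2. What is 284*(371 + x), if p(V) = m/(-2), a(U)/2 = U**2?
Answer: 116724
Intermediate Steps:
a(U) = 2*U**2
p(V) = -1 (p(V) = 2/(-2) = 2*(-1/2) = -1)
x = 40 (x = 4*(-(-8 - 2)) = 4*(-1*(-10)) = 4*10 = 40)
284*(371 + x) = 284*(371 + 40) = 284*411 = 116724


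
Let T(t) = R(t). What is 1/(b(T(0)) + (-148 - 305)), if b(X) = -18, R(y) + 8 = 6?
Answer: -1/471 ≈ -0.0021231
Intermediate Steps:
R(y) = -2 (R(y) = -8 + 6 = -2)
T(t) = -2
1/(b(T(0)) + (-148 - 305)) = 1/(-18 + (-148 - 305)) = 1/(-18 - 453) = 1/(-471) = -1/471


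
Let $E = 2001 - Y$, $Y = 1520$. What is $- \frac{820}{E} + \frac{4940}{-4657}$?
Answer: $- \frac{6194880}{2240017} \approx -2.7655$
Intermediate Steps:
$E = 481$ ($E = 2001 - 1520 = 481$)
$- \frac{820}{E} + \frac{4940}{-4657} = - \frac{820}{481} + \frac{4940}{-4657} = \left(-820\right) \frac{1}{481} + 4940 \left(- \frac{1}{4657}\right) = - \frac{820}{481} - \frac{4940}{4657} = - \frac{6194880}{2240017}$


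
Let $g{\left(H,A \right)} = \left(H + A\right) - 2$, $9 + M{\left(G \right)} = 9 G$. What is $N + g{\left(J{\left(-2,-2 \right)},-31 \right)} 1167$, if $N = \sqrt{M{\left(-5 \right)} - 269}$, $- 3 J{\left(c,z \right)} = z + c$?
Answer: $-36955 + i \sqrt{323} \approx -36955.0 + 17.972 i$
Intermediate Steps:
$J{\left(c,z \right)} = - \frac{c}{3} - \frac{z}{3}$ ($J{\left(c,z \right)} = - \frac{z + c}{3} = - \frac{c + z}{3} = - \frac{c}{3} - \frac{z}{3}$)
$M{\left(G \right)} = -9 + 9 G$
$g{\left(H,A \right)} = -2 + A + H$ ($g{\left(H,A \right)} = \left(A + H\right) - 2 = -2 + A + H$)
$N = i \sqrt{323}$ ($N = \sqrt{\left(-9 + 9 \left(-5\right)\right) - 269} = \sqrt{\left(-9 - 45\right) - 269} = \sqrt{-54 - 269} = \sqrt{-323} = i \sqrt{323} \approx 17.972 i$)
$N + g{\left(J{\left(-2,-2 \right)},-31 \right)} 1167 = i \sqrt{323} + \left(-2 - 31 - - \frac{4}{3}\right) 1167 = i \sqrt{323} + \left(-2 - 31 + \left(\frac{2}{3} + \frac{2}{3}\right)\right) 1167 = i \sqrt{323} + \left(-2 - 31 + \frac{4}{3}\right) 1167 = i \sqrt{323} - 36955 = -36955 + i \sqrt{323}$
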